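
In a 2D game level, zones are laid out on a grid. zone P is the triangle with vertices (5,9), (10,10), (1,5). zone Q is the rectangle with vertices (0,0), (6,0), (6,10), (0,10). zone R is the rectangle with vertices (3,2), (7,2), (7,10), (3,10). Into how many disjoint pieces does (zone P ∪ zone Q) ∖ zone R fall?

2

(zone P ∪ zone Q) ∖ zone R splits into 2 disjoint pieces (area 1.6, area 36).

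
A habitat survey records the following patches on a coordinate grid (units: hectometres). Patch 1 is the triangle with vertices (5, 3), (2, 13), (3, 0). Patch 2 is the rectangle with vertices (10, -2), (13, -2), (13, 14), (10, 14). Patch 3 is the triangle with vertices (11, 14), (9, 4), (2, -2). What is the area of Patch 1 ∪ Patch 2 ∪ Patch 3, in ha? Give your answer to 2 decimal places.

By inclusion–exclusion:
Individual areas: |Patch 1| = 14.5, |Patch 2| = 48, |Patch 3| = 29.
|Patch 1∩Patch 2| = 0.
|Patch 1∩Patch 3| = 0.1891.
|Patch 2∩Patch 3| = 1.6111.
|Patch 1∩Patch 2∩Patch 3| = 0.
|Patch 1 ∪ Patch 2 ∪ Patch 3| = 91.5 − 1.8002 + 0 = 89.70.

89.70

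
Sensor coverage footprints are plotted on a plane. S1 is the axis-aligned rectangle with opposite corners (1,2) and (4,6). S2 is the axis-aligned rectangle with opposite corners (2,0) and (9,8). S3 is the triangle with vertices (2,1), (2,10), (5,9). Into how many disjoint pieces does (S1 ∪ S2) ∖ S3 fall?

2

(S1 ∪ S2) ∖ S3 splits into 2 disjoint pieces (area 4, area 46.8125).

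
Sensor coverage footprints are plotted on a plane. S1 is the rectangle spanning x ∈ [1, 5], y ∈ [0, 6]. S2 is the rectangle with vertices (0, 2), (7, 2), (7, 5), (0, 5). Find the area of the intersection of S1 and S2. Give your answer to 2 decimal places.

12.00

|S1∩S2|: x∈[1,5], y∈[2,5] → 4·3 = 12.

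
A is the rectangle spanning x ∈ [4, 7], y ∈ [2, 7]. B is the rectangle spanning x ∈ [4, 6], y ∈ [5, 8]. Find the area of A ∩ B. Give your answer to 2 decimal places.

|A∩B|: x∈[4,6], y∈[5,7] → 2·2 = 4.

4.00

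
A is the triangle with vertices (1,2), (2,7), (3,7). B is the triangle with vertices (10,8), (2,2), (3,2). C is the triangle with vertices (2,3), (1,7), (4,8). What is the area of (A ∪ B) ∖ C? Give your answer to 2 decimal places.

|A ∪ B| = 5.5.
|(A ∪ B) ∩ C| = 1.9658.
|(A ∪ B) ∖ C| = 5.5 − 1.9658 = 3.53.

3.53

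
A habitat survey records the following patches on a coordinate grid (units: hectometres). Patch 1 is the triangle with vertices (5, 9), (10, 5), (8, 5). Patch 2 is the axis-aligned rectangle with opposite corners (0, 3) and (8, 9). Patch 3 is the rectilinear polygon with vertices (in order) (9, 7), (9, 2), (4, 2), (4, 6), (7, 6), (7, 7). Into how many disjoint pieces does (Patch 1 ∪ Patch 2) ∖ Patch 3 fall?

2

(Patch 1 ∪ Patch 2) ∖ Patch 3 splits into 2 disjoint pieces (area 0.4, area 35).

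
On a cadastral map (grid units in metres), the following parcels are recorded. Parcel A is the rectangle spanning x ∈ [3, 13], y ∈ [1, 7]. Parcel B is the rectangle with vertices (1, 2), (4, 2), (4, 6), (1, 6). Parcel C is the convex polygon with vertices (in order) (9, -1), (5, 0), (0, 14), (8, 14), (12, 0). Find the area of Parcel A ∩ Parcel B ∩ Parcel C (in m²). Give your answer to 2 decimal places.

1.80

The intersection is the polygon with vertices (4,6), (4,2.8), (3,5.6), (3,6).
By the shoelace formula its area is 1.80.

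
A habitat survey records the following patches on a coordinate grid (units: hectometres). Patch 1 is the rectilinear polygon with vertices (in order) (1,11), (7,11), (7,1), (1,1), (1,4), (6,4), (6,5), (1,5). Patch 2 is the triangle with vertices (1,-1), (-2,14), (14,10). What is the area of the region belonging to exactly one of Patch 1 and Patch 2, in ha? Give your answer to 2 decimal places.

|Patch 1| = 55, |Patch 2| = 114, |Patch 1∩Patch 2| = 49.4056.
|Patch 1 △ Patch 2| = |Patch 1| + |Patch 2| − 2·|Patch 1∩Patch 2| = 55 + 114 − 98.8112 = 70.19.

70.19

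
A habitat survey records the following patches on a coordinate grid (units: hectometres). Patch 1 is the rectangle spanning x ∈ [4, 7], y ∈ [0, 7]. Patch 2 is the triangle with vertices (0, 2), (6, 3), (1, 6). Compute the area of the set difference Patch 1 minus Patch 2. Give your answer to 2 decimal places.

|Patch 1| = 21, |Patch 1∩Patch 2| = 1.5333.
|Patch 1 ∖ Patch 2| = |Patch 1| − |Patch 1∩Patch 2| = 21 − 1.5333 = 19.47.

19.47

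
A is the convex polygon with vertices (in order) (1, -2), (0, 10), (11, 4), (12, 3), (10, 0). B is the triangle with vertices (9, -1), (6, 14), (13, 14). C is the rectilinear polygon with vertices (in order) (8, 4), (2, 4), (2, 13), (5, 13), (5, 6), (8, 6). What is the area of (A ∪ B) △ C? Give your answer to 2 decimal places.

123.16

|A ∪ B| = 126.661.
|(A ∪ B) ∩ C| = 18.251.
|(A ∪ B) △ C| = 126.661 + 33 − 36.5019 = 123.16.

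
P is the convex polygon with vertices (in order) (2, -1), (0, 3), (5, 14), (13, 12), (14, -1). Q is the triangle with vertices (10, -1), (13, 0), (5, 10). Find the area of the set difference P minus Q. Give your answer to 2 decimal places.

|P| = 162, |P∩Q| = 19.
|P ∖ Q| = |P| − |P∩Q| = 162 − 19 = 143.00.

143.00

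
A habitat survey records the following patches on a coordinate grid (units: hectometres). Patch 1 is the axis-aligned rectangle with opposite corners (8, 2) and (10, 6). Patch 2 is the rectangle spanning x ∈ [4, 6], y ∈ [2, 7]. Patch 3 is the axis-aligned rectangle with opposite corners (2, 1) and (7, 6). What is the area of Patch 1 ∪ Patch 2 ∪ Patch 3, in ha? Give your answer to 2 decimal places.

35.00

By inclusion–exclusion:
Individual areas: |Patch 1| = 8, |Patch 2| = 10, |Patch 3| = 25.
|Patch 1∩Patch 2| = 0 (no overlap).
|Patch 1∩Patch 3| = 0 (no overlap).
|Patch 2∩Patch 3|: x∈[4,6], y∈[2,6] → 2·4 = 8.
|Patch 1∩Patch 2∩Patch 3| = 0.
|Patch 1 ∪ Patch 2 ∪ Patch 3| = 43 − 8 + 0 = 35.00.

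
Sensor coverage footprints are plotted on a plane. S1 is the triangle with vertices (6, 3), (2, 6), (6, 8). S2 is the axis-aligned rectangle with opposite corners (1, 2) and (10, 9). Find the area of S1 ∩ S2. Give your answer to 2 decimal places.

The intersection is the polygon with vertices (2,6), (6,8), (6,3).
By the shoelace formula its area is 10.00.

10.00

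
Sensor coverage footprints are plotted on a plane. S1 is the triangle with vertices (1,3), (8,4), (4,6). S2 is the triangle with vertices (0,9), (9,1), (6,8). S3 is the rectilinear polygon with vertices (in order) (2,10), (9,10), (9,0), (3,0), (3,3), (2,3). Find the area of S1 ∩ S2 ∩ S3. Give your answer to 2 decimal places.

3.22

The intersection is the polygon with vertices (3.706,5.706), (4,6), (7.636,4.182), (7.731,3.962), (5.954,3.708).
By the shoelace formula its area is 3.22.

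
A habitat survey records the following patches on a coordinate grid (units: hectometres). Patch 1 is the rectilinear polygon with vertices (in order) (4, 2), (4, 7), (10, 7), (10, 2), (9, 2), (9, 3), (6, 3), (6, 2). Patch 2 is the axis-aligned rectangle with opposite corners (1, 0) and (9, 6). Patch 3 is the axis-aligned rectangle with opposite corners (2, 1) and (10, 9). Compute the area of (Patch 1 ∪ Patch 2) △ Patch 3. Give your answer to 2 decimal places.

|Patch 1 ∪ Patch 2| = 58.
|(Patch 1 ∪ Patch 2) ∩ Patch 3| = 45.
|(Patch 1 ∪ Patch 2) △ Patch 3| = 58 + 64 − 90 = 32.00.

32.00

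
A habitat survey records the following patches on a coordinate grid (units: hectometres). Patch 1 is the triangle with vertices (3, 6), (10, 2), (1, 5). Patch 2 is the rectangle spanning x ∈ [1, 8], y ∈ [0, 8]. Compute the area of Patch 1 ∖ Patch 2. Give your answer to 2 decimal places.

|Patch 1| = 7.5, |Patch 1∩Patch 2| = 7.0238.
|Patch 1 ∖ Patch 2| = |Patch 1| − |Patch 1∩Patch 2| = 7.5 − 7.0238 = 0.48.

0.48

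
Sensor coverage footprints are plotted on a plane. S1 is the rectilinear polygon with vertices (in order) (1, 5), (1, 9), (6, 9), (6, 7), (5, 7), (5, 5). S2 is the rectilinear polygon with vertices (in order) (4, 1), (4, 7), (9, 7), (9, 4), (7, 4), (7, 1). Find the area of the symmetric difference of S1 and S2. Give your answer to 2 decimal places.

|S1| = 18, |S2| = 24, |S1∩S2| = 2.
|S1 △ S2| = |S1| + |S2| − 2·|S1∩S2| = 18 + 24 − 4 = 38.00.

38.00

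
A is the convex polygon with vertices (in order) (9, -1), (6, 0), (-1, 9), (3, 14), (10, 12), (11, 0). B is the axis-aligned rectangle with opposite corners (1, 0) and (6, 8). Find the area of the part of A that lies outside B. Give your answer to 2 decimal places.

90.07

|A| = 114, |A∩B| = 23.9286.
|A ∖ B| = |A| − |A∩B| = 114 − 23.9286 = 90.07.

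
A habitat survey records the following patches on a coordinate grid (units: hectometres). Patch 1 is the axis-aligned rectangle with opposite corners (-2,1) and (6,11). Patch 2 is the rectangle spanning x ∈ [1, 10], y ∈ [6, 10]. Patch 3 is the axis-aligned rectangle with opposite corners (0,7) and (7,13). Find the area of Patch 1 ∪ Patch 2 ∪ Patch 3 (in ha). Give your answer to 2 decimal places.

By inclusion–exclusion:
Individual areas: |Patch 1| = 80, |Patch 2| = 36, |Patch 3| = 42.
|Patch 1∩Patch 2|: x∈[1,6], y∈[6,10] → 5·4 = 20.
|Patch 1∩Patch 3|: x∈[0,6], y∈[7,11] → 6·4 = 24.
|Patch 2∩Patch 3|: x∈[1,7], y∈[7,10] → 6·3 = 18.
|Patch 1∩Patch 2∩Patch 3| = 15.
|Patch 1 ∪ Patch 2 ∪ Patch 3| = 158 − 62 + 15 = 111.00.

111.00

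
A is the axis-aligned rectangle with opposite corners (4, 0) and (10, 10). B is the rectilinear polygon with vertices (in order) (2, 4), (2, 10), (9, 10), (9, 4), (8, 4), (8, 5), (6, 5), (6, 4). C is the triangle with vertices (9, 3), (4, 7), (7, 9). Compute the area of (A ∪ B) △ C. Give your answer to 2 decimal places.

61.00

|A ∪ B| = 72.
|(A ∪ B) ∩ C| = 11.
|(A ∪ B) △ C| = 72 + 11 − 22 = 61.00.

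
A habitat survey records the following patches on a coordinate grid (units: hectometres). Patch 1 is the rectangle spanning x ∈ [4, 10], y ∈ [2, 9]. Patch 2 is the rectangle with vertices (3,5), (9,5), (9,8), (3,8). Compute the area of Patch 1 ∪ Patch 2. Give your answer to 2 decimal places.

By inclusion–exclusion:
Individual areas: |Patch 1| = 42, |Patch 2| = 18.
|Patch 1∩Patch 2|: x∈[4,9], y∈[5,8] → 5·3 = 15.
|Patch 1 ∪ Patch 2| = 60 − 15 = 45.00.

45.00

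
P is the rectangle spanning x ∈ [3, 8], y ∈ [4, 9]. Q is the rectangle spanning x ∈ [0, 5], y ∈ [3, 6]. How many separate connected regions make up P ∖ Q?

1

P ∖ Q is a single connected region.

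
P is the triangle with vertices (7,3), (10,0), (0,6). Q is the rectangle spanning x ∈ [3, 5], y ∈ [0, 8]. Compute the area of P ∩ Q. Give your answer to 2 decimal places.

1.37

The intersection is the polygon with vertices (3,4.2), (3,4.714), (5,3.857), (5,3).
By the shoelace formula its area is 1.37.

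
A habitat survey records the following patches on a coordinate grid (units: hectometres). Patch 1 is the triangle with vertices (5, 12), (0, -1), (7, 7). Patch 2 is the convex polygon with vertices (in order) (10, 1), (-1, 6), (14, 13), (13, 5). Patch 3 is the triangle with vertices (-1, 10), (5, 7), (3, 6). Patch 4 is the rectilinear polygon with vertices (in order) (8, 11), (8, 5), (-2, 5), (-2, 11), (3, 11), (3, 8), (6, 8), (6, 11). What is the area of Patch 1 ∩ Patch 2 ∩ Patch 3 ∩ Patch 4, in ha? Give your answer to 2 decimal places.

1.86

The intersection is the polygon with vertices (5,7), (3,6), (2.778,6.222), (3.387,7.806).
By the shoelace formula its area is 1.86.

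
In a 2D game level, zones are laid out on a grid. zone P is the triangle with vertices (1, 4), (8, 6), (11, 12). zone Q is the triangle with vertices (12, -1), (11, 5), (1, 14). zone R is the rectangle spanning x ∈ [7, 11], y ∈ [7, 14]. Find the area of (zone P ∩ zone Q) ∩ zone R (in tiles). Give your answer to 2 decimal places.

1.40

The region (zone P ∩ zone Q) ∩ zone R is the polygon with vertices (8.586,7.172), (8.5,7), (7,7), (7,8.6).
By the shoelace formula its area is 1.40.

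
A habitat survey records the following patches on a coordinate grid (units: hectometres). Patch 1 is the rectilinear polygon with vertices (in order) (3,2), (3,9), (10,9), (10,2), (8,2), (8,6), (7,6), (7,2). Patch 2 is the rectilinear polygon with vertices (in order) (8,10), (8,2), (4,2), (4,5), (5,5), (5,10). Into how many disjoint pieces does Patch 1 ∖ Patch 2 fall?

2

Patch 1 ∖ Patch 2 splits into 2 disjoint pieces (area 11, area 14).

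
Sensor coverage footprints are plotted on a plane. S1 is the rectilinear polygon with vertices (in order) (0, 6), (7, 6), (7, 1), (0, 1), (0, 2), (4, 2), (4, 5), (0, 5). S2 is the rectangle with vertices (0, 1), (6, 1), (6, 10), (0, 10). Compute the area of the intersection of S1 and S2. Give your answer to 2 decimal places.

The intersection is the polygon with vertices (6,6), (6,1), (0,1), (0,2), (4,2), (4,5), (0,5), (0,6).
By the shoelace formula its area is 18.00.

18.00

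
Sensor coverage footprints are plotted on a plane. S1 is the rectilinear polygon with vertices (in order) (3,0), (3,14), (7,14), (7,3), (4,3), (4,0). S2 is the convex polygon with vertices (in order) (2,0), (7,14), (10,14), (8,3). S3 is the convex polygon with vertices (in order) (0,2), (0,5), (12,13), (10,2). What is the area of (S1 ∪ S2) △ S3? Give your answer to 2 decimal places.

71.13

|S1 ∪ S2| = 74.15.
|(S1 ∪ S2) ∩ S3| = 38.0108.
|(S1 ∪ S2) △ S3| = 74.15 + 73 − 76.0217 = 71.13.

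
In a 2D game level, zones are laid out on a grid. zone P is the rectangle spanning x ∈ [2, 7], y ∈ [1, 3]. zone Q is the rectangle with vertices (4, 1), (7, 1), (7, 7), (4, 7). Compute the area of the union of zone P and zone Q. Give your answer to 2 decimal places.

22.00

By inclusion–exclusion:
Individual areas: |zone P| = 10, |zone Q| = 18.
|zone P∩zone Q|: x∈[4,7], y∈[1,3] → 3·2 = 6.
|zone P ∪ zone Q| = 28 − 6 = 22.00.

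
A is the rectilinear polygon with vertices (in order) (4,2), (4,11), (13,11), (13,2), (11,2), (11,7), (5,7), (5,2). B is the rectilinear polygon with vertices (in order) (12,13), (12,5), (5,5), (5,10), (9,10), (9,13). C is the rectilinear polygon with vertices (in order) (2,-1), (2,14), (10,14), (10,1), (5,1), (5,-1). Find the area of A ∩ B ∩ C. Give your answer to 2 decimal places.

16.00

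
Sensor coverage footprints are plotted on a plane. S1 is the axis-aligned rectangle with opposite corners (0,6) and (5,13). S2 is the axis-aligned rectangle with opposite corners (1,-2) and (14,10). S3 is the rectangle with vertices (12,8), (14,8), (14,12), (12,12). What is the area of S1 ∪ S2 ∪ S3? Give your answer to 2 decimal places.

179.00

By inclusion–exclusion:
Individual areas: |S1| = 35, |S2| = 156, |S3| = 8.
|S1∩S2|: x∈[1,5], y∈[6,10] → 4·4 = 16.
|S1∩S3| = 0 (no overlap).
|S2∩S3|: x∈[12,14], y∈[8,10] → 2·2 = 4.
|S1∩S2∩S3| = 0.
|S1 ∪ S2 ∪ S3| = 199 − 20 + 0 = 179.00.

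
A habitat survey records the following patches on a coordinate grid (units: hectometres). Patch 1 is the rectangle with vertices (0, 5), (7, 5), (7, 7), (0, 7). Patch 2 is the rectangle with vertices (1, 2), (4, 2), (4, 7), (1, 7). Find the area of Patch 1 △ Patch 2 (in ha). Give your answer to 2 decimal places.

17.00

|Patch 1∩Patch 2|: x∈[1,4], y∈[5,7] → 3·2 = 6.
|Patch 1 △ Patch 2| = |Patch 1| + |Patch 2| − 2·|Patch 1∩Patch 2| = 14 + 15 − 12 = 17.00.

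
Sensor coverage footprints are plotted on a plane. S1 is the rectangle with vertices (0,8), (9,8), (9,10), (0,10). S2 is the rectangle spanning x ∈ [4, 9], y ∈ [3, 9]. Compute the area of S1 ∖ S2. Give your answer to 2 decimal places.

|S1∩S2|: x∈[4,9], y∈[8,9] → 5·1 = 5.
|S1| = 18.
|S1 ∖ S2| = |S1| − |S1∩S2| = 18 − 5 = 13.00.

13.00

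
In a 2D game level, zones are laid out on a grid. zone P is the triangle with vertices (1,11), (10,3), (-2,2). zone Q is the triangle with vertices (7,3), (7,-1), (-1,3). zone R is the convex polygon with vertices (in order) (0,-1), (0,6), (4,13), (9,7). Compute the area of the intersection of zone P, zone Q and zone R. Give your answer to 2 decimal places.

2.68

The intersection is the polygon with vertices (0,2.5), (0,3), (4.5,3), (3.931,2.494), (0.571,2.214).
By the shoelace formula its area is 2.68.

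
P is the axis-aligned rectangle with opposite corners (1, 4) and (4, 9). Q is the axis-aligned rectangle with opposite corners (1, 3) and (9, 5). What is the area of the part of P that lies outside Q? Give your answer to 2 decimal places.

|P∩Q|: x∈[1,4], y∈[4,5] → 3·1 = 3.
|P| = 15.
|P ∖ Q| = |P| − |P∩Q| = 15 − 3 = 12.00.

12.00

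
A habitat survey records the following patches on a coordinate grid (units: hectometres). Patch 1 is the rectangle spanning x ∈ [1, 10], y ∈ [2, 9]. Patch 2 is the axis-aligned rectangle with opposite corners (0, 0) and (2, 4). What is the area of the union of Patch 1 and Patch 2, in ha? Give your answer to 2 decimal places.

By inclusion–exclusion:
Individual areas: |Patch 1| = 63, |Patch 2| = 8.
|Patch 1∩Patch 2|: x∈[1,2], y∈[2,4] → 1·2 = 2.
|Patch 1 ∪ Patch 2| = 71 − 2 = 69.00.

69.00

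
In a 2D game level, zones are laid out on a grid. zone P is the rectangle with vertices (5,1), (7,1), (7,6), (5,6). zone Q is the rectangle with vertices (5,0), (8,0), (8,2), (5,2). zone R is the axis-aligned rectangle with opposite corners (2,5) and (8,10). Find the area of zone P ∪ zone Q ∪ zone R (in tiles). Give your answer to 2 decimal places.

42.00

By inclusion–exclusion:
Individual areas: |zone P| = 10, |zone Q| = 6, |zone R| = 30.
|zone P∩zone Q|: x∈[5,7], y∈[1,2] → 2·1 = 2.
|zone P∩zone R|: x∈[5,7], y∈[5,6] → 2·1 = 2.
|zone Q∩zone R| = 0 (no overlap).
|zone P∩zone Q∩zone R| = 0.
|zone P ∪ zone Q ∪ zone R| = 46 − 4 + 0 = 42.00.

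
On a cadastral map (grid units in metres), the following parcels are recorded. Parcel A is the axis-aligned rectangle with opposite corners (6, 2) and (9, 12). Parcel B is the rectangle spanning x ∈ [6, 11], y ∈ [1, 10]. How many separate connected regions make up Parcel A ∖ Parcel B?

1

Parcel A ∖ Parcel B is a single connected region.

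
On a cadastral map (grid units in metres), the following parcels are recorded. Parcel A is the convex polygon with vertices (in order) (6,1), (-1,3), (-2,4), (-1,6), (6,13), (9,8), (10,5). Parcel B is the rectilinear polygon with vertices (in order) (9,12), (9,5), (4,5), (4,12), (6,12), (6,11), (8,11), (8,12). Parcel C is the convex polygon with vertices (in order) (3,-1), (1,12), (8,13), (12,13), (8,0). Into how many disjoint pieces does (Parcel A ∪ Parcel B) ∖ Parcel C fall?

(Parcel A ∪ Parcel B) ∖ Parcel C splits into 3 disjoint pieces (area 16.3759, area 0.0702, area 0.32).

3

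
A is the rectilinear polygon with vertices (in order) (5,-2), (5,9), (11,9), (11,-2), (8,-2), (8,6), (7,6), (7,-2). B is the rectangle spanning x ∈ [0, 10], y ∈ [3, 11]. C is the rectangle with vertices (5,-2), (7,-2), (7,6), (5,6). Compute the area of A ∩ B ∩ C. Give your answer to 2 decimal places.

The intersection is the polygon with vertices (7,3), (5,3), (5,6), (7,6).
By the shoelace formula its area is 6.00.

6.00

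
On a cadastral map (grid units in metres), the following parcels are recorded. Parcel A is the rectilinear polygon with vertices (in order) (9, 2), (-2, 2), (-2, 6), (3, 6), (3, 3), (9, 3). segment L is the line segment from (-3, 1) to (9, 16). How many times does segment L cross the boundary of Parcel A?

2

The segment meets the boundary at (1,6), (-2,2.25).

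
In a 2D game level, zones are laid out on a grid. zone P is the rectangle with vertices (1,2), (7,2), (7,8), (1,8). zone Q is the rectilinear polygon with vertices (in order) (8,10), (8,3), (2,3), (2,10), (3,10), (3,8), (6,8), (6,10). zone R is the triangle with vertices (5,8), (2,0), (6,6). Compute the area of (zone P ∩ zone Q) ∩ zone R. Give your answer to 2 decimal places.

The region (zone P ∩ zone Q) ∩ zone R is the polygon with vertices (3.125,3), (5,8), (6,6), (4,3).
By the shoelace formula its area is 5.69.

5.69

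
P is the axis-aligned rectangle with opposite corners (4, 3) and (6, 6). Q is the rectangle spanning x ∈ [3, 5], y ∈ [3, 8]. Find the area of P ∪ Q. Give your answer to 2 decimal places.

By inclusion–exclusion:
Individual areas: |P| = 6, |Q| = 10.
|P∩Q|: x∈[4,5], y∈[3,6] → 1·3 = 3.
|P ∪ Q| = 16 − 3 = 13.00.

13.00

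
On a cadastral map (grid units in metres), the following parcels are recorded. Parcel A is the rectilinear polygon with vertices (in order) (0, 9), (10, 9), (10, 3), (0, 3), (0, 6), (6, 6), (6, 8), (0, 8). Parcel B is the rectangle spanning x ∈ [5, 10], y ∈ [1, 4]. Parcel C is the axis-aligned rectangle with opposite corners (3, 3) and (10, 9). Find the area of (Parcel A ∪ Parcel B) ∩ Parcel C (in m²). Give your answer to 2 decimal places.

|Parcel A ∪ Parcel B| = 58.
|(Parcel A ∪ Parcel B) ∩ Parcel C| = 36.00.

36.00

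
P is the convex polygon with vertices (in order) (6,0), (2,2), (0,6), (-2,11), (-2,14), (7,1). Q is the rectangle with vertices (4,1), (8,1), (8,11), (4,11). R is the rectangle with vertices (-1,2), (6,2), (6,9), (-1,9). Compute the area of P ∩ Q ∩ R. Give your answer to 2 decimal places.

The intersection is the polygon with vertices (4,5.333), (6,2.444), (6,2), (4,2).
By the shoelace formula its area is 3.78.

3.78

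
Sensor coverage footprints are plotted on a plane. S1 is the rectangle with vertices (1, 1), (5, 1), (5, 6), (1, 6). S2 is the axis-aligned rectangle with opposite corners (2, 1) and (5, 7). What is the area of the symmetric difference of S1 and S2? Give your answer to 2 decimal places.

|S1∩S2|: x∈[2,5], y∈[1,6] → 3·5 = 15.
|S1 △ S2| = |S1| + |S2| − 2·|S1∩S2| = 20 + 18 − 30 = 8.00.

8.00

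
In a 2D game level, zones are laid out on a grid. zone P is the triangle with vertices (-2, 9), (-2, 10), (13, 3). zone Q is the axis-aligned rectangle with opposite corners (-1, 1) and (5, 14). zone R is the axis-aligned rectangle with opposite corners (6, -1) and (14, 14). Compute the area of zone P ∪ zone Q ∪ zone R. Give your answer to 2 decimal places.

199.47

By inclusion–exclusion:
Individual areas: |zone P| = 7.5, |zone Q| = 78, |zone R| = 120.
|zone P∩zone Q| = 4.4.
|zone P∩zone R| = 1.6333.
|zone Q∩zone R| = 0 (no overlap).
|zone P∩zone Q∩zone R| = 0.
|zone P ∪ zone Q ∪ zone R| = 205.5 − 6.0333 + 0 = 199.47.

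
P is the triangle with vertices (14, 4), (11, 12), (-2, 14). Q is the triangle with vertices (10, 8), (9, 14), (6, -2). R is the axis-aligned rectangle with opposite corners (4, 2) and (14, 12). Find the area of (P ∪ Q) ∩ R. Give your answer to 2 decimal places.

The region (P ∪ Q) ∩ R is the polygon with vertices (14,4), (9.52,6.8), (7.6,2), (6.75,2), (7.846,7.846), (4,10.25), (4,12), (11,12).
By the shoelace formula its area is 44.26.

44.26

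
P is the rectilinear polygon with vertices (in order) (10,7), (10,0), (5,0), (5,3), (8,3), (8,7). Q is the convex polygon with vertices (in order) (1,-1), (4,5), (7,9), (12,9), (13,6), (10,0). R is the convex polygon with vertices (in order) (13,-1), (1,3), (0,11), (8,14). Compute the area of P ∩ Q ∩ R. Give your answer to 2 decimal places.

The intersection is the polygon with vertices (5,3), (8,3), (8,7), (10,7), (10,0), (5,1.667).
By the shoelace formula its area is 18.83.

18.83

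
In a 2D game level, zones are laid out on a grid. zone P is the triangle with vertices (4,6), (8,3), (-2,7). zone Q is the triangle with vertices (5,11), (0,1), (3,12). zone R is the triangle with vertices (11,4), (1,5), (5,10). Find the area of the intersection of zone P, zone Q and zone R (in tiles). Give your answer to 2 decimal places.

0.59

The intersection is the polygon with vertices (2.615,6.231), (2.167,5.333), (1.485,5.606), (2.059,6.324).
By the shoelace formula its area is 0.59.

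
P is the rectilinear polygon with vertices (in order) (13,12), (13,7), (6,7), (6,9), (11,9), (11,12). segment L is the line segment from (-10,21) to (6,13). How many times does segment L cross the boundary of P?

The segment lies entirely outside P and never meets its boundary.

0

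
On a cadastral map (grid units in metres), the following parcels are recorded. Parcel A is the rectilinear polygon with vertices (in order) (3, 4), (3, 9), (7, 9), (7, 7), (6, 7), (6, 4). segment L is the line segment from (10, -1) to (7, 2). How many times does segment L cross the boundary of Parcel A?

0

The segment lies entirely outside Parcel A and never meets its boundary.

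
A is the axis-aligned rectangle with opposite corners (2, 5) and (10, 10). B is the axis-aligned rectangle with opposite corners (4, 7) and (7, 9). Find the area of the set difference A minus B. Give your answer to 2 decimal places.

34.00

|A∩B|: x∈[4,7], y∈[7,9] → 3·2 = 6.
|A| = 40.
|A ∖ B| = |A| − |A∩B| = 40 − 6 = 34.00.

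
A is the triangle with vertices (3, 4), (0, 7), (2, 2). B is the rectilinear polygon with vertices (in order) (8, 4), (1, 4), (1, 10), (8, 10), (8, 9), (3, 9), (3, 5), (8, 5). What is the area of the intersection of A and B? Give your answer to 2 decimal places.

1.95

The intersection is the polygon with vertices (3,4), (1.2,4), (1,4.5), (1,6).
By the shoelace formula its area is 1.95.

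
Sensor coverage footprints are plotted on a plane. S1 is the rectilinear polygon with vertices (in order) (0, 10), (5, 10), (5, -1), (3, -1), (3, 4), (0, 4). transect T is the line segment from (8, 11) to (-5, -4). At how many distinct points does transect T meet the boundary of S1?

2

The segment meets the boundary at (1.933,4), (5,7.538).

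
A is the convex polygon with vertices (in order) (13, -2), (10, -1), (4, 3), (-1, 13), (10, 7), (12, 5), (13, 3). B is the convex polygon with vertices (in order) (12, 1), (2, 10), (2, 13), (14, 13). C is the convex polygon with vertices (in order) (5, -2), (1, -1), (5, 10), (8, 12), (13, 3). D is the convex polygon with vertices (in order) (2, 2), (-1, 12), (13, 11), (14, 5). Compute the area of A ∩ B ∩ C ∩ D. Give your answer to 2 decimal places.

20.43

The intersection is the polygon with vertices (12.146,4.537), (8.957,3.739), (4.26,7.966), (4.917,9.772), (10,7), (11.75,5.25).
By the shoelace formula its area is 20.43.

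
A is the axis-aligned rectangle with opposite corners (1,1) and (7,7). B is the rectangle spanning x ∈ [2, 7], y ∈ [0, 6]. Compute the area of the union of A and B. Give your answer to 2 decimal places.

By inclusion–exclusion:
Individual areas: |A| = 36, |B| = 30.
|A∩B|: x∈[2,7], y∈[1,6] → 5·5 = 25.
|A ∪ B| = 66 − 25 = 41.00.

41.00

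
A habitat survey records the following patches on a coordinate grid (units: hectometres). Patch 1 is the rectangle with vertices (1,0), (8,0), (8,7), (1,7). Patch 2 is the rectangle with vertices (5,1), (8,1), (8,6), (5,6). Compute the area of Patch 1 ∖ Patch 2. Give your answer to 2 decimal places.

|Patch 1∩Patch 2|: x∈[5,8], y∈[1,6] → 3·5 = 15.
|Patch 1| = 49.
|Patch 1 ∖ Patch 2| = |Patch 1| − |Patch 1∩Patch 2| = 49 − 15 = 34.00.

34.00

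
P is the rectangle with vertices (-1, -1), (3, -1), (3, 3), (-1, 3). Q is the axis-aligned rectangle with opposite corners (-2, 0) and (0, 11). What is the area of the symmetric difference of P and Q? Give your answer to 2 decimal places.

|P∩Q|: x∈[-1,0], y∈[0,3] → 1·3 = 3.
|P △ Q| = |P| + |Q| − 2·|P∩Q| = 16 + 22 − 6 = 32.00.

32.00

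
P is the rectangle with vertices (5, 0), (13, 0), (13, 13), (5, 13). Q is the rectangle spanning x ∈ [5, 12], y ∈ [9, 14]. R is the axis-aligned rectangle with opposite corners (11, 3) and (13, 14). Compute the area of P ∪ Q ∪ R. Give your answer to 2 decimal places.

112.00

By inclusion–exclusion:
Individual areas: |P| = 104, |Q| = 35, |R| = 22.
|P∩Q|: x∈[5,12], y∈[9,13] → 7·4 = 28.
|P∩R|: x∈[11,13], y∈[3,13] → 2·10 = 20.
|Q∩R|: x∈[11,12], y∈[9,14] → 1·5 = 5.
|P∩Q∩R| = 4.
|P ∪ Q ∪ R| = 161 − 53 + 4 = 112.00.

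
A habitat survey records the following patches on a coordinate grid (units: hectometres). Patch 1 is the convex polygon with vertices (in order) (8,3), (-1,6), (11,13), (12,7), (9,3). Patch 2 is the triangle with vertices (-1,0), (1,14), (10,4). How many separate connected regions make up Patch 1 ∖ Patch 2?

Patch 1 ∖ Patch 2 splits into 3 disjoint pieces (area 0.7167, area 0.3506, area 32.256).

3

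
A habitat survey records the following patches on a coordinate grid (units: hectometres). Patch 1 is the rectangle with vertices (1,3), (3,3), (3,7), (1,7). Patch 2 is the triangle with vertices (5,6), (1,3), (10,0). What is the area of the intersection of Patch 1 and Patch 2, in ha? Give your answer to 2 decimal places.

The intersection is the polygon with vertices (3,3), (1,3), (3,4.5).
By the shoelace formula its area is 1.50.

1.50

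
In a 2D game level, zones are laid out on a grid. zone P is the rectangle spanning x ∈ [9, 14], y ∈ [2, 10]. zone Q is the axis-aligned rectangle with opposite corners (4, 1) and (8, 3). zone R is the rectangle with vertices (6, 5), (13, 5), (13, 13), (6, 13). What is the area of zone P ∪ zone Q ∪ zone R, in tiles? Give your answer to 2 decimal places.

84.00

By inclusion–exclusion:
Individual areas: |zone P| = 40, |zone Q| = 8, |zone R| = 56.
|zone P∩zone Q| = 0 (no overlap).
|zone P∩zone R|: x∈[9,13], y∈[5,10] → 4·5 = 20.
|zone Q∩zone R| = 0 (no overlap).
|zone P∩zone Q∩zone R| = 0.
|zone P ∪ zone Q ∪ zone R| = 104 − 20 + 0 = 84.00.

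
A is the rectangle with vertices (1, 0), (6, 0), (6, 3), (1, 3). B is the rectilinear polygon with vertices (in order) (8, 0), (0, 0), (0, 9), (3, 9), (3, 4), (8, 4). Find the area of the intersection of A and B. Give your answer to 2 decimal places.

15.00

The intersection is the polygon with vertices (1,3), (6,3), (6,0), (1,0).
By the shoelace formula its area is 15.00.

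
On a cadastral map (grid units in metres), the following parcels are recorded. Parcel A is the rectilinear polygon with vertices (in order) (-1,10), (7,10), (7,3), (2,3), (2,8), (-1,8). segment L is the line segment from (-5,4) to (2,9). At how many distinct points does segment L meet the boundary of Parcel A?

1

The segment meets the boundary at (0.6,8).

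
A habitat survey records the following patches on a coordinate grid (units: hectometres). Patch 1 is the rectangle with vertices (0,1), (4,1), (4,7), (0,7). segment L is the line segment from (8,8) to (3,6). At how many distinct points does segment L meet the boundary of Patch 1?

The segment meets the boundary at (4,6.4).

1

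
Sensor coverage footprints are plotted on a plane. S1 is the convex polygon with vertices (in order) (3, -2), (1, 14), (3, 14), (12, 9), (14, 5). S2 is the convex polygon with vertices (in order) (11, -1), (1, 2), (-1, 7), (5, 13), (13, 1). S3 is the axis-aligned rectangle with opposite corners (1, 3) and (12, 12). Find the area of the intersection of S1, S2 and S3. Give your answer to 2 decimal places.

58.18

The intersection is the polygon with vertices (4,12), (5.667,12), (11.425,3.362), (10.857,3), (2.375,3), (1.556,9.556).
By the shoelace formula its area is 58.18.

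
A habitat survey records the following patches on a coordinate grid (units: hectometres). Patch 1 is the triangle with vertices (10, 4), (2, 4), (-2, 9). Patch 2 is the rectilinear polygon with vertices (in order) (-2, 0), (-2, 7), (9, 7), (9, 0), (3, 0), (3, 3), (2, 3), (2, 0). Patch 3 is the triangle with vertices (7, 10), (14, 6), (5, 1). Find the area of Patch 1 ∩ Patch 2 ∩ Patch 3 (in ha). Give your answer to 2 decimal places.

The intersection is the polygon with vertices (9,4.417), (9,4), (5.667,4), (6.034,5.652).
By the shoelace formula its area is 3.37.

3.37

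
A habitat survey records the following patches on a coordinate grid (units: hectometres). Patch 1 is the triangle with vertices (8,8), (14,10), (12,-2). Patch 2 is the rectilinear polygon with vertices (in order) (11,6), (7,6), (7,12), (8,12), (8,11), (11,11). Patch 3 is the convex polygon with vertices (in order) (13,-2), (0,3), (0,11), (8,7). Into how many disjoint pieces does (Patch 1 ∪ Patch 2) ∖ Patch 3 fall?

2

(Patch 1 ∪ Patch 2) ∖ Patch 3 splits into 2 disjoint pieces (area 44.2502, area 0.0465).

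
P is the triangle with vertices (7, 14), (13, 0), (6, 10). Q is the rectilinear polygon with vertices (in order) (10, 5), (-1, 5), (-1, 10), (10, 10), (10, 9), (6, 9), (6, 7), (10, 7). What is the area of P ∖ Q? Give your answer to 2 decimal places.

|P| = 19, |P∩Q| = 4.9786.
|P ∖ Q| = |P| − |P∩Q| = 19 − 4.9786 = 14.02.

14.02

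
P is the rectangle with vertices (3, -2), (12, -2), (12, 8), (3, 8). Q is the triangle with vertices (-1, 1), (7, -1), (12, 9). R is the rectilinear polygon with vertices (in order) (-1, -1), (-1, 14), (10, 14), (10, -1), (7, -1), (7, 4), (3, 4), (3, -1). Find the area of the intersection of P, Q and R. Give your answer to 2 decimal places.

17.54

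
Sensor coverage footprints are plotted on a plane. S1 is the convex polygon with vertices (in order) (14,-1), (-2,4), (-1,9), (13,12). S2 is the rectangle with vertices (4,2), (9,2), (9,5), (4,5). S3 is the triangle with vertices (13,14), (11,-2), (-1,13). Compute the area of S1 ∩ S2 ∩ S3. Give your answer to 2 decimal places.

7.20

The intersection is the polygon with vertices (9,5), (9,2), (7.8,2), (5.4,5).
By the shoelace formula its area is 7.20.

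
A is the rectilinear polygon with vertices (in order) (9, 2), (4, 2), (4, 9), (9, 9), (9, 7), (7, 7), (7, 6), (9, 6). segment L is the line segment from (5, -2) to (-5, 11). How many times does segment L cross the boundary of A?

0

The segment lies entirely outside A and never meets its boundary.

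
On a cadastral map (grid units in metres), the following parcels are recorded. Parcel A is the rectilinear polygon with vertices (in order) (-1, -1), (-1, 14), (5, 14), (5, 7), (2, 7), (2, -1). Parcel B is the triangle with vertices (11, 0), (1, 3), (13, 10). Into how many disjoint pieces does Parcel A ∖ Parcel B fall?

Parcel A ∖ Parcel B is a single connected region.

1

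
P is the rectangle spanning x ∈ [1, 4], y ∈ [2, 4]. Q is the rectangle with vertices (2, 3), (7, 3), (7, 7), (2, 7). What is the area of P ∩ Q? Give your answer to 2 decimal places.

2.00

|P∩Q|: x∈[2,4], y∈[3,4] → 2·1 = 2.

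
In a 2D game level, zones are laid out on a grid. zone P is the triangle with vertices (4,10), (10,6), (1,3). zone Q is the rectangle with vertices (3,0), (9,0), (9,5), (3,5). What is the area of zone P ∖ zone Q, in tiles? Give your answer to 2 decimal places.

24.33

|zone P| = 27, |zone P∩zone Q| = 2.6667.
|zone P ∖ zone Q| = |zone P| − |zone P∩zone Q| = 27 − 2.6667 = 24.33.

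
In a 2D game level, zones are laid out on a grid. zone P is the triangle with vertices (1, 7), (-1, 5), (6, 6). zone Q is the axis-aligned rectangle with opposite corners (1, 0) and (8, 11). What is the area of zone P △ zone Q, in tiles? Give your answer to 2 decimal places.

|zone P| = 6, |zone Q| = 77, |zone P∩zone Q| = 4.2857.
|zone P △ zone Q| = |zone P| + |zone Q| − 2·|zone P∩zone Q| = 6 + 77 − 8.5714 = 74.43.

74.43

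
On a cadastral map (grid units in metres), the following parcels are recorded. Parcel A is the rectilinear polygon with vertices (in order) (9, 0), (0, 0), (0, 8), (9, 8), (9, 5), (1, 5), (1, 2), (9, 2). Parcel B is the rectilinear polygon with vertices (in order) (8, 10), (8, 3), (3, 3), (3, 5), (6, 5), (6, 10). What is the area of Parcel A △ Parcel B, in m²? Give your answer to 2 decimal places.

56.00

|Parcel A| = 48, |Parcel B| = 20, |Parcel A∩Parcel B| = 6.
|Parcel A △ Parcel B| = |Parcel A| + |Parcel B| − 2·|Parcel A∩Parcel B| = 48 + 20 − 12 = 56.00.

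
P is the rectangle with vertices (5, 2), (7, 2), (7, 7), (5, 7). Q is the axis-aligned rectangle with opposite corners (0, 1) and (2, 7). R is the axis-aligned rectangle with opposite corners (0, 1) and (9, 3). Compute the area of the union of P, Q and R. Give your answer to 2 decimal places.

By inclusion–exclusion:
Individual areas: |P| = 10, |Q| = 12, |R| = 18.
|P∩Q| = 0 (no overlap).
|P∩R|: x∈[5,7], y∈[2,3] → 2·1 = 2.
|Q∩R|: x∈[0,2], y∈[1,3] → 2·2 = 4.
|P∩Q∩R| = 0.
|P ∪ Q ∪ R| = 40 − 6 + 0 = 34.00.

34.00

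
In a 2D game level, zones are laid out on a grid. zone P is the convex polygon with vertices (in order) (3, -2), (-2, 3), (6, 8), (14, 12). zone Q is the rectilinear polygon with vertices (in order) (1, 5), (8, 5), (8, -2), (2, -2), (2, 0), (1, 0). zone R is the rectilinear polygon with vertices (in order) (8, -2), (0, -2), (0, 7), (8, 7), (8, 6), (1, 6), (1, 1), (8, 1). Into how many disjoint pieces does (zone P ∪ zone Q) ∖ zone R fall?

(zone P ∪ zone Q) ∖ zone R splits into 2 disjoint pieces (area 3.25, area 51.7091).

2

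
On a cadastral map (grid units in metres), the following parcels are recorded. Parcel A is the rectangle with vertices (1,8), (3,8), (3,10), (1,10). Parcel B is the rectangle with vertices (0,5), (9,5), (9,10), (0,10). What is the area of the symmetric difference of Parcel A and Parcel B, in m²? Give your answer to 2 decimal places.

41.00

|Parcel A∩Parcel B|: x∈[1,3], y∈[8,10] → 2·2 = 4.
|Parcel A △ Parcel B| = |Parcel A| + |Parcel B| − 2·|Parcel A∩Parcel B| = 4 + 45 − 8 = 41.00.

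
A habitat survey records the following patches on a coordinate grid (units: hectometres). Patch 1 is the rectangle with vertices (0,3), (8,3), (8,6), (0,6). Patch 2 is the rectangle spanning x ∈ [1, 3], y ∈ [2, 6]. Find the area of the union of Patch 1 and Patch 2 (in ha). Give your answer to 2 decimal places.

By inclusion–exclusion:
Individual areas: |Patch 1| = 24, |Patch 2| = 8.
|Patch 1∩Patch 2|: x∈[1,3], y∈[3,6] → 2·3 = 6.
|Patch 1 ∪ Patch 2| = 32 − 6 = 26.00.

26.00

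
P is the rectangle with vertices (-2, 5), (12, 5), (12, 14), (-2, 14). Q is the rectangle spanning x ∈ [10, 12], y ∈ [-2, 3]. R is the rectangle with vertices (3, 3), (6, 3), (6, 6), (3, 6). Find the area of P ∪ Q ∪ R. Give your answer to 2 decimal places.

By inclusion–exclusion:
Individual areas: |P| = 126, |Q| = 10, |R| = 9.
|P∩Q| = 0 (no overlap).
|P∩R|: x∈[3,6], y∈[5,6] → 3·1 = 3.
|Q∩R| = 0 (no overlap).
|P∩Q∩R| = 0.
|P ∪ Q ∪ R| = 145 − 3 + 0 = 142.00.

142.00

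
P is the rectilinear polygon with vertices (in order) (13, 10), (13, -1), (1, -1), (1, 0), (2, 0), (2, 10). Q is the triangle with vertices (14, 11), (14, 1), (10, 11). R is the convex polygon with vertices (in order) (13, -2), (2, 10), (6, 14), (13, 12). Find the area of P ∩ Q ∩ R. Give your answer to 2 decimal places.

8.45

The intersection is the polygon with vertices (10.4,10), (13,10), (13,3.5).
By the shoelace formula its area is 8.45.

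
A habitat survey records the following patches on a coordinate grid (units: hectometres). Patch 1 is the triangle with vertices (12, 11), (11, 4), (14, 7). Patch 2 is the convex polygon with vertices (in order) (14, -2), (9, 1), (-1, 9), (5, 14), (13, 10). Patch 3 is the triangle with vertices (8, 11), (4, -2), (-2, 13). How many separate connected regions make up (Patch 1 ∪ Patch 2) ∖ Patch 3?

(Patch 1 ∪ Patch 2) ∖ Patch 3 splits into 2 disjoint pieces (area 81.4711, area 0.3243).

2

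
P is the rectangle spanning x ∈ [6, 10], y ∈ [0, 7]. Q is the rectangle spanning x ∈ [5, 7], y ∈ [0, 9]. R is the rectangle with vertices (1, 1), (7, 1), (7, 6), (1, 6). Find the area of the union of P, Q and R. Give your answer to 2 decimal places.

By inclusion–exclusion:
Individual areas: |P| = 28, |Q| = 18, |R| = 30.
|P∩Q|: x∈[6,7], y∈[0,7] → 1·7 = 7.
|P∩R|: x∈[6,7], y∈[1,6] → 1·5 = 5.
|Q∩R|: x∈[5,7], y∈[1,6] → 2·5 = 10.
|P∩Q∩R| = 5.
|P ∪ Q ∪ R| = 76 − 22 + 5 = 59.00.

59.00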